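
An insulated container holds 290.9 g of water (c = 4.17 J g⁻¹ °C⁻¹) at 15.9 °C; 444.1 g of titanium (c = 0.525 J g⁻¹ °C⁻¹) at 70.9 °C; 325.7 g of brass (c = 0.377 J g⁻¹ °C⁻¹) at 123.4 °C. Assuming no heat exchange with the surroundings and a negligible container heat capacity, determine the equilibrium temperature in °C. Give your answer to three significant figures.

T_f = 32.5 °C

Σ mᵢcᵢ(T − Tᵢ) = 0  ⇒  T = Σ mᵢcᵢTᵢ / Σ mᵢcᵢ
Σ mᵢcᵢ = 290.9×4.17 + 444.1×0.525 + 325.7×0.377 = 1568.9944
Σ mᵢcᵢTᵢ = 1213.053×15.9 + 233.1525×70.9 + 122.7889×123.4 = 50970
T = 50970 / 1568.9944 = 32.49 °C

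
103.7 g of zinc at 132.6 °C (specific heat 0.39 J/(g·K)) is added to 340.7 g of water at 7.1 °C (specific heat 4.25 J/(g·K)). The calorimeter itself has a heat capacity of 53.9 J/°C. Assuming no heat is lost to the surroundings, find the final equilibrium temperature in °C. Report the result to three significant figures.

Heat lost by zinc = heat gained by water + calorimeter.
(103.7)(0.39)(132.6 − T) = [(340.7)(4.25) + 53.9](T − 7.1)
40.443 (132.6 − T) = 1501.875 (T − 7.1)
5362.7 − 40.443 T = 1501.875 T − 10663
16025.7 = 1542.318 T
T = 10.39 °C

T_f = 10.4 °C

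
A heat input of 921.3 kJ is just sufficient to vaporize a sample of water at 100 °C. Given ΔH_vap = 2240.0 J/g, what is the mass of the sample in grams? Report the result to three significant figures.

m = q / ΔH_vap = 921300 J / 2240.0 J/g = 411 g

m = 411 g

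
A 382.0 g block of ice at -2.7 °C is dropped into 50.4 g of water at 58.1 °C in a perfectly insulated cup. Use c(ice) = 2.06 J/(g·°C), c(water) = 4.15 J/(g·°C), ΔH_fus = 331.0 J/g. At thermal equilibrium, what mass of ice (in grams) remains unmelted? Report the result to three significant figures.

m_ice remaining = 352 g

Heat to warm all ice to 0 °C: 382.0×2.06×2.7 = 2124.7 J
Heat released by water cooling to 0 °C: 50.4×4.15×58.1 = 12152 J
12152 J < 2124.7 + 382.0×331.0 = 128566.7 J, so not all ice melts; final T = 0 °C.
Heat left for melting: 12152 − 2124.7 = 10027.3 J
Mass melted = 10027.3 / 331.0 = 30.29 g
Ice remaining = 382.0 − 30.29 = 351.71 g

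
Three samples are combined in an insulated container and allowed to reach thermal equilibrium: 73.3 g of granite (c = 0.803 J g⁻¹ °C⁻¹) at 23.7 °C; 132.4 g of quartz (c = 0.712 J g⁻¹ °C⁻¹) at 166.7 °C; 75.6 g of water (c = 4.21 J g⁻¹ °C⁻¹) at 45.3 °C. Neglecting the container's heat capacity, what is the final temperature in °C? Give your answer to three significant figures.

Σ mᵢcᵢ(T − Tᵢ) = 0  ⇒  T = Σ mᵢcᵢTᵢ / Σ mᵢcᵢ
Σ mᵢcᵢ = 73.3×0.803 + 132.4×0.712 + 75.6×4.21 = 471.4047
Σ mᵢcᵢTᵢ = 58.8599×23.7 + 94.2688×166.7 + 318.276×45.3 = 31527
T = 31527 / 471.4047 = 66.88 °C

T_f = 66.9 °C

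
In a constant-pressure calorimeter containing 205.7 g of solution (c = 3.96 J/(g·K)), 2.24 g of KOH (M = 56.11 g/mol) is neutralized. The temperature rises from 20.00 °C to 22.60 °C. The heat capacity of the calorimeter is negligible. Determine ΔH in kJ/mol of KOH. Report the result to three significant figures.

ΔH = -53.1 kJ/mol

|ΔT| = |22.60 − 20.00| = 2.60 °C
|q_surr| = (205.7 × 3.96) × 2.60 = 814.572 × 2.60 = 2118 J
n(KOH) = 2.24 / 56.11 = 0.03992 mol
Temperature rose, so q_rxn = −|q_surr| = -2.118 kJ
ΔH = q_rxn / n = -53.06 kJ/mol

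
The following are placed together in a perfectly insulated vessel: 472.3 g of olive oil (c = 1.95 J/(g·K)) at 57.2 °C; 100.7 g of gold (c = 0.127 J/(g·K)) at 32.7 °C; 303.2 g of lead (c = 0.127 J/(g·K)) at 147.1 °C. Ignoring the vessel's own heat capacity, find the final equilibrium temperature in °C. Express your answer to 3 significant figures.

T_f = 60.4 °C

Σ mᵢcᵢ(T − Tᵢ) = 0  ⇒  T = Σ mᵢcᵢTᵢ / Σ mᵢcᵢ
Σ mᵢcᵢ = 472.3×1.95 + 100.7×0.127 + 303.2×0.127 = 972.2803
Σ mᵢcᵢTᵢ = 920.985×57.2 + 12.7889×32.7 + 38.5064×147.1 = 58763
T = 58763 / 972.2803 = 60.44 °C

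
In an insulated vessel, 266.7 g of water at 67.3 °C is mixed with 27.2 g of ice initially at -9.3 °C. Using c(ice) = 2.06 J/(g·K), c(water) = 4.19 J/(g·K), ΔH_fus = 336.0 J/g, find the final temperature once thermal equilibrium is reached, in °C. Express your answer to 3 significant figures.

T_f = 53.2 °C

Heat to bring ice to 0 °C and melt it: q₁ = 27.2×2.06×9.3 + 27.2×336.0 = 9660.3 J
Heat the water can supply cooling to 0 °C: 266.7×4.19×67.3 = 75205.9 J > q₁, so all ice melts.
Energy balance: 266.7×4.19×(67.3 − T) = 9660.3 + 27.2×4.19×(T − 0)
1117.473(67.3 − T) = 9660.3 + 113.968 T
75205.9 − 9660.3 = 1231.441 T
T = 65545.6 / 1231.441 = 53.23 °C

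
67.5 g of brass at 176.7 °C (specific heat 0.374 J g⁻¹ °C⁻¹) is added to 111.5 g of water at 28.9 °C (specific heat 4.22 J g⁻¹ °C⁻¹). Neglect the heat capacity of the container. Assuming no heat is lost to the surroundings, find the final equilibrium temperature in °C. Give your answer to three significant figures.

T_f = 36.4 °C

Heat lost by brass = heat gained by water.
(67.5)(0.374)(176.7 − T) = (111.5)(4.22)(T − 28.9)
25.245 (176.7 − T) = 470.53 (T − 28.9)
4460.8 − 25.245 T = 470.53 T − 13598
18058.8 = 495.775 T
T = 36.43 °C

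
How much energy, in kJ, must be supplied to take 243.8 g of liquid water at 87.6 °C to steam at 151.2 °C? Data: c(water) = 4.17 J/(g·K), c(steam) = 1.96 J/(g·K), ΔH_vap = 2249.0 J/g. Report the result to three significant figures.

q1 (heat water 87.6→100.0 °C): 243.8 × 4.17 × 12.4 = 12606 J
q2 (vaporize at 100 °C): 243.8 × 2249.0 = 548306 J
q3 (heat steam 100.0→151.2 °C): 243.8 × 1.96 × 51.2 = 24466 J
Total: 12606 + 548306 + 24466 = 585378 J = 585 kJ

q = 585 kJ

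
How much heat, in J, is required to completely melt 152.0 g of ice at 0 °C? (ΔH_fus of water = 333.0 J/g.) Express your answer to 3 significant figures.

q = 50600 J

q = m × ΔH_fus = 152.0 × 333.0 = 50620 J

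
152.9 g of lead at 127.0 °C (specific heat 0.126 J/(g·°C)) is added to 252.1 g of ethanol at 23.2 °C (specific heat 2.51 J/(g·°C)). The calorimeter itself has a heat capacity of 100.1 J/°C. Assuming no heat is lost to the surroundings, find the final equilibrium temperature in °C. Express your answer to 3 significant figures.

Heat lost by lead = heat gained by ethanol + calorimeter.
(152.9)(0.126)(127.0 − T) = [(252.1)(2.51) + 100.1](T − 23.2)
19.2654 (127.0 − T) = 732.871 (T − 23.2)
2446.7 − 19.2654 T = 732.871 T − 17003
19449.7 = 752.1364 T
T = 25.86 °C

T_f = 25.9 °C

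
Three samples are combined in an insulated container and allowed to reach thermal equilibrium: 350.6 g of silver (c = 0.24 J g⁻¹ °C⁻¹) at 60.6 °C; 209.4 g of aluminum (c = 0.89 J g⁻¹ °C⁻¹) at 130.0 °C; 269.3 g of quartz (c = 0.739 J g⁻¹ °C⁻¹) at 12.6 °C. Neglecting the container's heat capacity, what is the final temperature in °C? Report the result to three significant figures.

Σ mᵢcᵢ(T − Tᵢ) = 0  ⇒  T = Σ mᵢcᵢTᵢ / Σ mᵢcᵢ
Σ mᵢcᵢ = 350.6×0.24 + 209.4×0.89 + 269.3×0.739 = 469.5227
Σ mᵢcᵢTᵢ = 84.144×60.6 + 186.366×130.0 + 199.0127×12.6 = 31834
T = 31834 / 469.5227 = 67.80 °C

T_f = 67.8 °C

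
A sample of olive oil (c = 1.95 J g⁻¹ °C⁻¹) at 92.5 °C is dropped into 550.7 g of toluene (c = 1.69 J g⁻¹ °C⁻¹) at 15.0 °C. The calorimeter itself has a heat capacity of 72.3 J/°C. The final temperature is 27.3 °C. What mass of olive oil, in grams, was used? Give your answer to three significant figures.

m = 97.0 g

q_gained = (550.7 × 1.69 + 72.3) × (27.3 − 15.0) = 12337 J
q_lost = m × 1.95 × (92.5 − 27.3) = 127.14 m
m = 12337 / 127.14 = 97.0 g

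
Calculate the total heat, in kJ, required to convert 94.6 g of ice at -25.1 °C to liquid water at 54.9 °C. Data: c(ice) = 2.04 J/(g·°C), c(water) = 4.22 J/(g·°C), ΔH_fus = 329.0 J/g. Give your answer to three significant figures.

q1 (heat ice -25.1→0.0 °C): 94.6 × 2.04 × 25.1 = 4844 J
q2 (melt at 0 °C): 94.6 × 329.0 = 31123 J
q3 (heat water 0.0→54.9 °C): 94.6 × 4.22 × 54.9 = 21917 J
Total: 4844 + 31123 + 21917 = 57884 J = 57.9 kJ

q = 57.9 kJ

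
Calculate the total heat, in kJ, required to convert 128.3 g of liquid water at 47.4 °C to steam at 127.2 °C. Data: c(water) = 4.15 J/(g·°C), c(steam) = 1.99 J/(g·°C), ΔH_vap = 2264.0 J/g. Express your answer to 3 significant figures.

q = 325 kJ

q1 (heat water 47.4→100.0 °C): 128.3 × 4.15 × 52.6 = 28007 J
q2 (vaporize at 100 °C): 128.3 × 2264.0 = 290471 J
q3 (heat steam 100.0→127.2 °C): 128.3 × 1.99 × 27.2 = 6945 J
Total: 28007 + 290471 + 6945 = 325423 J = 325 kJ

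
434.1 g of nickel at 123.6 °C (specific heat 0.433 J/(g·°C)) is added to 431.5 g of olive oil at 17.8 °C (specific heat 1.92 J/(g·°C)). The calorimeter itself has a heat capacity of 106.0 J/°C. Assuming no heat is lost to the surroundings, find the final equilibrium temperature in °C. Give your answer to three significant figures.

Heat lost by nickel = heat gained by olive oil + calorimeter.
(434.1)(0.433)(123.6 − T) = [(431.5)(1.92) + 106.0](T − 17.8)
187.9653 (123.6 − T) = 934.48 (T − 17.8)
23233 − 187.9653 T = 934.48 T − 16634
39867 = 1122.4453 T
T = 35.52 °C

T_f = 35.5 °C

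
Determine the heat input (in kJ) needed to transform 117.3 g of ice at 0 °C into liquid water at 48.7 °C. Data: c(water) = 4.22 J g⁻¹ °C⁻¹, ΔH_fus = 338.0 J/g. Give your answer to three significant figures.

q1 (melt at 0 °C): 117.3 × 338.0 = 39647 J
q2 (heat water 0.0→48.7 °C): 117.3 × 4.22 × 48.7 = 24107 J
Total: 39647 + 24107 = 63754 J = 63.8 kJ

q = 63.8 kJ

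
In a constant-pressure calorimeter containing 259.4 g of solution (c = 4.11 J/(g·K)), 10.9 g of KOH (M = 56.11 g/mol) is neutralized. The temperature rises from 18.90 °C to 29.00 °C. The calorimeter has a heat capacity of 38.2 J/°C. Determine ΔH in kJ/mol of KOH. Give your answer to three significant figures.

|ΔT| = |29.00 − 18.90| = 10.10 °C
|q_surr| = (259.4 × 4.11 + 38.2) × 10.10 = 1104.334 × 10.10 = 11150 J
n(KOH) = 10.9 / 56.11 = 0.1943 mol
Temperature rose, so q_rxn = −|q_surr| = -11.15 kJ
ΔH = q_rxn / n = -57.39 kJ/mol

ΔH = -57.4 kJ/mol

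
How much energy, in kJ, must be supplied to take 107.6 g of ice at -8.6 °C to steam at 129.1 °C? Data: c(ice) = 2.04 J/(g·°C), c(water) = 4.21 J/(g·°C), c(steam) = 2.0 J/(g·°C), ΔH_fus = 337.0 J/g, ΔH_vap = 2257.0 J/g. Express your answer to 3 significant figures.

q = 333 kJ

q1 (heat ice -8.6→0.0 °C): 107.6 × 2.04 × 8.6 = 1888 J
q2 (melt at 0 °C): 107.6 × 337.0 = 36261 J
q3 (heat water 0.0→100.0 °C): 107.6 × 4.21 × 100.0 = 45300 J
q4 (vaporize at 100 °C): 107.6 × 2257.0 = 242853 J
q5 (heat steam 100.0→129.1 °C): 107.6 × 2.0 × 29.1 = 6262 J
Total: 1888 + 36261 + 45300 + 242853 + 6262 = 332564 J = 333 kJ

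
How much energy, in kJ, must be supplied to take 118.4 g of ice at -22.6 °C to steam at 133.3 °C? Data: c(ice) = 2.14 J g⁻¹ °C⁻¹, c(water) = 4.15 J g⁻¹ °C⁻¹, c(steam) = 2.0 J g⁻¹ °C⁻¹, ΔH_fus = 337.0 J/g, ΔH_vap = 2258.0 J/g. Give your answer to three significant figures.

q = 370 kJ

q1 (heat ice -22.6→0.0 °C): 118.4 × 2.14 × 22.6 = 5726 J
q2 (melt at 0 °C): 118.4 × 337.0 = 39901 J
q3 (heat water 0.0→100.0 °C): 118.4 × 4.15 × 100.0 = 49136 J
q4 (vaporize at 100 °C): 118.4 × 2258.0 = 267347 J
q5 (heat steam 100.0→133.3 °C): 118.4 × 2.0 × 33.3 = 7885 J
Total: 5726 + 39901 + 49136 + 267347 + 7885 = 369995 J = 370 kJ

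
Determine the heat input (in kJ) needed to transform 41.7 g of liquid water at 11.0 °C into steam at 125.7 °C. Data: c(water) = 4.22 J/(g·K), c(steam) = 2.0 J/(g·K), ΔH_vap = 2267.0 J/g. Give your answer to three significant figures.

q1 (heat water 11.0→100.0 °C): 41.7 × 4.22 × 89.0 = 15662 J
q2 (vaporize at 100 °C): 41.7 × 2267.0 = 94534 J
q3 (heat steam 100.0→125.7 °C): 41.7 × 2.0 × 25.7 = 2143 J
Total: 15662 + 94534 + 2143 = 112339 J = 112 kJ

q = 112 kJ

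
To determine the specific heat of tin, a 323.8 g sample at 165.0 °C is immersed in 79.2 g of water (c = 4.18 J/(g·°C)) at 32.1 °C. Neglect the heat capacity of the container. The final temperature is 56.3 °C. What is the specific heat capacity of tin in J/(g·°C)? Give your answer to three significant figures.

c = 0.228 J/(g·°C)

q_gained = (79.2 × 4.18) × (56.3 − 32.1) = 8012 J
q_lost = 323.8 × c × (165.0 − 56.3) = 35197.06 c
Set equal: c = 8012 / 35197.06 = 0.228 J/(g·°C)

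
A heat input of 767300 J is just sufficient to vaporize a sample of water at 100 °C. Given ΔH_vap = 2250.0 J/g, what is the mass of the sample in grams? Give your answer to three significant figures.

m = q / ΔH_vap = 767300 J / 2250.0 J/g = 341 g

m = 341 g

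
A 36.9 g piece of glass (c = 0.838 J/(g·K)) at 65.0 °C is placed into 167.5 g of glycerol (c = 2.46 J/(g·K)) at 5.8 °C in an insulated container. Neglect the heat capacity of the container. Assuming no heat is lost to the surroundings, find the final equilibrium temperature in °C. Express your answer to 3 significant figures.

T_f = 9.93 °C

Heat lost by glass = heat gained by glycerol.
(36.9)(0.838)(65.0 − T) = (167.5)(2.46)(T − 5.8)
30.9222 (65.0 − T) = 412.05 (T − 5.8)
2009.9 − 30.9222 T = 412.05 T − 2389.9
4399.8 = 442.9722 T
T = 9.932 °C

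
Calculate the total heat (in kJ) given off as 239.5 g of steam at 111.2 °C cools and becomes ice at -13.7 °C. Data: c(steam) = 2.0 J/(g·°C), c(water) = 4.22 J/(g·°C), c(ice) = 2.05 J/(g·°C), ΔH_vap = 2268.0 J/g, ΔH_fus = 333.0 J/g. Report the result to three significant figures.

q1 (cool steam 111.2→100 °C): 239.5 × 2.0 × 11.2 = 5365 J
q2 (condense at 100 °C): 239.5 × 2268.0 = 543186 J
q3 (cool water 100→0 °C): 239.5 × 4.22 × 100.0 = 101069 J
q4 (freeze at 0 °C): 239.5 × 333.0 = 79754 J
q5 (cool ice 0→-13.7 °C): 239.5 × 2.05 × 13.7 = 6726 J
Total: 5365 + 543186 + 101069 + 79754 + 6726 = 736100 J = 736 kJ

q = 736 kJ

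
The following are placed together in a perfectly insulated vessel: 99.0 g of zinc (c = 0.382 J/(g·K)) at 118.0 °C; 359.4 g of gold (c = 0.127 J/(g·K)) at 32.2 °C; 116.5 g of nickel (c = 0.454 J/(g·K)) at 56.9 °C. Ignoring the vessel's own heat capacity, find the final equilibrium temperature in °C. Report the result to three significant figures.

T_f = 65.6 °C

Σ mᵢcᵢ(T − Tᵢ) = 0  ⇒  T = Σ mᵢcᵢTᵢ / Σ mᵢcᵢ
Σ mᵢcᵢ = 99.0×0.382 + 359.4×0.127 + 116.5×0.454 = 136.3528
Σ mᵢcᵢTᵢ = 37.818×118.0 + 45.6438×32.2 + 52.891×56.9 = 8941.8
T = 8941.8 / 136.3528 = 65.58 °C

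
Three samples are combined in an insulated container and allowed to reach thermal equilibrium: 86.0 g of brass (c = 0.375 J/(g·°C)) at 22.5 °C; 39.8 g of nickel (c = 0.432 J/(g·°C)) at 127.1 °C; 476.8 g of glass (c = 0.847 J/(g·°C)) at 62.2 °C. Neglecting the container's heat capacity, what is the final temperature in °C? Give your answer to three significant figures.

T_f = 61.8 °C

Σ mᵢcᵢ(T − Tᵢ) = 0  ⇒  T = Σ mᵢcᵢTᵢ / Σ mᵢcᵢ
Σ mᵢcᵢ = 86.0×0.375 + 39.8×0.432 + 476.8×0.847 = 453.2932
Σ mᵢcᵢTᵢ = 32.25×22.5 + 17.1936×127.1 + 403.8496×62.2 = 28030
T = 28030 / 453.2932 = 61.84 °C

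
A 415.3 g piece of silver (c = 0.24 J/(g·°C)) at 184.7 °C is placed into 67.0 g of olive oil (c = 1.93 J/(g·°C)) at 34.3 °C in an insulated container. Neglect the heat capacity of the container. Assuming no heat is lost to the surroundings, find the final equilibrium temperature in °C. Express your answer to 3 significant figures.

T_f = 99.8 °C

Heat lost by silver = heat gained by olive oil.
(415.3)(0.24)(184.7 − T) = (67.0)(1.93)(T − 34.3)
99.672 (184.7 − T) = 129.31 (T − 34.3)
18409 − 99.672 T = 129.31 T − 4435.3
22844.3 = 228.982 T
T = 99.76 °C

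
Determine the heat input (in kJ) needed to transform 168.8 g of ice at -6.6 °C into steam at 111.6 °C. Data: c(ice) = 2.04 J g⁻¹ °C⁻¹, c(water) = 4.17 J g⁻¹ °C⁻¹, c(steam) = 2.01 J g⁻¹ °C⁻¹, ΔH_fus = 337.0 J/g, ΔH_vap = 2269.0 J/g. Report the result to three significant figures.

q = 516 kJ

q1 (heat ice -6.6→0.0 °C): 168.8 × 2.04 × 6.6 = 2273 J
q2 (melt at 0 °C): 168.8 × 337.0 = 56886 J
q3 (heat water 0.0→100.0 °C): 168.8 × 4.17 × 100.0 = 70390 J
q4 (vaporize at 100 °C): 168.8 × 2269.0 = 383007 J
q5 (heat steam 100.0→111.6 °C): 168.8 × 2.01 × 11.6 = 3936 J
Total: 2273 + 56886 + 70390 + 383007 + 3936 = 516492 J = 516 kJ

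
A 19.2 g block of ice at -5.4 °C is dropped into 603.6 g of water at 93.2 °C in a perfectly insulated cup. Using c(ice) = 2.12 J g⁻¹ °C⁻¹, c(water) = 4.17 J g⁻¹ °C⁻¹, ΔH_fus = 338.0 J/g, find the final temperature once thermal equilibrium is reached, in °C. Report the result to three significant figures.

Heat to bring ice to 0 °C and melt it: q₁ = 19.2×2.12×5.4 + 19.2×338.0 = 6709.4 J
Heat the water can supply cooling to 0 °C: 603.6×4.17×93.2 = 234586 J > q₁, so all ice melts.
Energy balance: 603.6×4.17×(93.2 − T) = 6709.4 + 19.2×4.17×(T − 0)
2517.012(93.2 − T) = 6709.4 + 80.064 T
234586 − 6709.4 = 2597.076 T
T = 227876.6 / 2597.076 = 87.74 °C

T_f = 87.7 °C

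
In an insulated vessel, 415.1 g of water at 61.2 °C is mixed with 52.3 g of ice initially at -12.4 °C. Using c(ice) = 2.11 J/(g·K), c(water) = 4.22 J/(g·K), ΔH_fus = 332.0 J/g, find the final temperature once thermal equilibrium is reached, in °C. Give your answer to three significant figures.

Heat to bring ice to 0 °C and melt it: q₁ = 52.3×2.11×12.4 + 52.3×332.0 = 18732 J
Heat the water can supply cooling to 0 °C: 415.1×4.22×61.2 = 107205 J > q₁, so all ice melts.
Energy balance: 415.1×4.22×(61.2 − T) = 18732 + 52.3×4.22×(T − 0)
1751.722(61.2 − T) = 18732 + 220.706 T
107205 − 18732 = 1972.428 T
T = 88473 / 1972.428 = 44.85 °C

T_f = 44.9 °C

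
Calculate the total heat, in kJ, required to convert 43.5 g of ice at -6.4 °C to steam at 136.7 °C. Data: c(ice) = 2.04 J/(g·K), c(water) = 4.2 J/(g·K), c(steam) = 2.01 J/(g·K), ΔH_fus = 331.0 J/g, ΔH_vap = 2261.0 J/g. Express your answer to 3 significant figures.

q = 135 kJ

q1 (heat ice -6.4→0.0 °C): 43.5 × 2.04 × 6.4 = 568 J
q2 (melt at 0 °C): 43.5 × 331.0 = 14399 J
q3 (heat water 0.0→100.0 °C): 43.5 × 4.2 × 100.0 = 18270 J
q4 (vaporize at 100 °C): 43.5 × 2261.0 = 98354 J
q5 (heat steam 100.0→136.7 °C): 43.5 × 2.01 × 36.7 = 3209 J
Total: 568 + 14399 + 18270 + 98354 + 3209 = 134800 J = 135 kJ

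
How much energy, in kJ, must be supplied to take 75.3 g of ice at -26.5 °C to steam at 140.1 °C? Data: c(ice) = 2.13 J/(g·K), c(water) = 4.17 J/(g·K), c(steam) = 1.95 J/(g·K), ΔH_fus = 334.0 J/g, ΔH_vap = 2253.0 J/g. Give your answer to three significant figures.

q = 236 kJ

q1 (heat ice -26.5→0.0 °C): 75.3 × 2.13 × 26.5 = 4250 J
q2 (melt at 0 °C): 75.3 × 334.0 = 25150 J
q3 (heat water 0.0→100.0 °C): 75.3 × 4.17 × 100.0 = 31400 J
q4 (vaporize at 100 °C): 75.3 × 2253.0 = 169651 J
q5 (heat steam 100.0→140.1 °C): 75.3 × 1.95 × 40.1 = 5888 J
Total: 4250 + 25150 + 31400 + 169651 + 5888 = 236339 J = 236 kJ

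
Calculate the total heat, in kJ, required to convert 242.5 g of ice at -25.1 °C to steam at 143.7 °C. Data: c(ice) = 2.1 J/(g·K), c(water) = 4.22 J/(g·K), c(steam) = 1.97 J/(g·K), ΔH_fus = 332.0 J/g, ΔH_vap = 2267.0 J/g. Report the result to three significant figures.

q = 766 kJ

q1 (heat ice -25.1→0.0 °C): 242.5 × 2.1 × 25.1 = 12782 J
q2 (melt at 0 °C): 242.5 × 332.0 = 80510 J
q3 (heat water 0.0→100.0 °C): 242.5 × 4.22 × 100.0 = 102335 J
q4 (vaporize at 100 °C): 242.5 × 2267.0 = 549748 J
q5 (heat steam 100.0→143.7 °C): 242.5 × 1.97 × 43.7 = 20877 J
Total: 12782 + 80510 + 102335 + 549748 + 20877 = 766252 J = 766 kJ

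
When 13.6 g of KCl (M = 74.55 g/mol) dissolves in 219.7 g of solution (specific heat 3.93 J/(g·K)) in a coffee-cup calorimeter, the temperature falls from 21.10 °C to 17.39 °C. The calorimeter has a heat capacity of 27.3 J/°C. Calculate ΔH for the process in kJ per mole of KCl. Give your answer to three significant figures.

|ΔT| = |17.39 − 21.10| = 3.71 °C
|q_surr| = (219.7 × 3.93 + 27.3) × 3.71 = 890.721 × 3.71 = 3305 J
n(KCl) = 13.6 / 74.55 = 0.1824 mol
Temperature fell, so q_rxn = +|q_surr| = 3.305 kJ
ΔH = q_rxn / n = 18.12 kJ/mol

ΔH = 18.1 kJ/mol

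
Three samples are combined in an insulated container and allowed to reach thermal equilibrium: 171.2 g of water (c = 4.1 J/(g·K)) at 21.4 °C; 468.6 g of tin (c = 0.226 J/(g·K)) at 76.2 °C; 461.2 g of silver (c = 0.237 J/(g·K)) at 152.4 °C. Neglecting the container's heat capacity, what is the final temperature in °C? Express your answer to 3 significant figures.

T_f = 43.3 °C

Σ mᵢcᵢ(T − Tᵢ) = 0  ⇒  T = Σ mᵢcᵢTᵢ / Σ mᵢcᵢ
Σ mᵢcᵢ = 171.2×4.1 + 468.6×0.226 + 461.2×0.237 = 917.1280
Σ mᵢcᵢTᵢ = 701.92×21.4 + 105.9036×76.2 + 109.3044×152.4 = 39749
T = 39749 / 917.1280 = 43.34 °C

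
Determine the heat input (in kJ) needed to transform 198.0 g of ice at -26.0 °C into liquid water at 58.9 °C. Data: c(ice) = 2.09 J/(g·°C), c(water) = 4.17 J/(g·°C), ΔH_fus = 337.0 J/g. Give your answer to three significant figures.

q1 (heat ice -26.0→0.0 °C): 198.0 × 2.09 × 26.0 = 10759 J
q2 (melt at 0 °C): 198.0 × 337.0 = 66726 J
q3 (heat water 0.0→58.9 °C): 198.0 × 4.17 × 58.9 = 48631 J
Total: 10759 + 66726 + 48631 = 126116 J = 126 kJ

q = 126 kJ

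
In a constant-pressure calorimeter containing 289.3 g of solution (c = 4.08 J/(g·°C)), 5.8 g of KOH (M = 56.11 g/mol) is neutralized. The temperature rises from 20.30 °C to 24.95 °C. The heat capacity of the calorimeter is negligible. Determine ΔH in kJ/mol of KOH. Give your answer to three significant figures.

ΔH = -53.1 kJ/mol

|ΔT| = |24.95 − 20.30| = 4.65 °C
|q_surr| = (289.3 × 4.08) × 4.65 = 1180.344 × 4.65 = 5489 J
n(KOH) = 5.8 / 56.11 = 0.1034 mol
Temperature rose, so q_rxn = −|q_surr| = -5.489 kJ
ΔH = q_rxn / n = -53.09 kJ/mol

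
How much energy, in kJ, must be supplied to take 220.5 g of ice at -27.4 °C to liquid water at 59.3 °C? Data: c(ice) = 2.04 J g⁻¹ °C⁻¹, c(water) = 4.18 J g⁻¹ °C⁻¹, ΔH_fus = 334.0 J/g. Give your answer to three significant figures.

q1 (heat ice -27.4→0.0 °C): 220.5 × 2.04 × 27.4 = 12325 J
q2 (melt at 0 °C): 220.5 × 334.0 = 73647 J
q3 (heat water 0.0→59.3 °C): 220.5 × 4.18 × 59.3 = 54656 J
Total: 12325 + 73647 + 54656 = 140628 J = 141 kJ

q = 141 kJ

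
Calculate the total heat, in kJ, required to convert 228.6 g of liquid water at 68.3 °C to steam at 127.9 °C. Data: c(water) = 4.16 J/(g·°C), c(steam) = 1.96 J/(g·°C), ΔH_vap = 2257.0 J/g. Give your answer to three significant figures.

q = 559 kJ

q1 (heat water 68.3→100.0 °C): 228.6 × 4.16 × 31.7 = 30146 J
q2 (vaporize at 100 °C): 228.6 × 2257.0 = 515950 J
q3 (heat steam 100.0→127.9 °C): 228.6 × 1.96 × 27.9 = 12501 J
Total: 30146 + 515950 + 12501 = 558597 J = 559 kJ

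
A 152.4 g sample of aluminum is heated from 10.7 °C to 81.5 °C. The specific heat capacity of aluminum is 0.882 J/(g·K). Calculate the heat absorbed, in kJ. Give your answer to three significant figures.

q = 9.52 kJ

q = m c ΔT = 152.4 × 0.882 × (81.5 − 10.7)
q = 152.4 × 0.882 × 70.8 = 9517 J = 9.52 kJ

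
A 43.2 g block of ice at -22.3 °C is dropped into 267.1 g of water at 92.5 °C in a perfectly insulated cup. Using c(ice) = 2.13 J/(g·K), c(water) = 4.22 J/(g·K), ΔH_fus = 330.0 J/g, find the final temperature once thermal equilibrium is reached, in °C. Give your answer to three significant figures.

T_f = 67.2 °C

Heat to bring ice to 0 °C and melt it: q₁ = 43.2×2.13×22.3 + 43.2×330.0 = 16308 J
Heat the water can supply cooling to 0 °C: 267.1×4.22×92.5 = 104262 J > q₁, so all ice melts.
Energy balance: 267.1×4.22×(92.5 − T) = 16308 + 43.2×4.22×(T − 0)
1127.162(92.5 − T) = 16308 + 182.304 T
104262 − 16308 = 1309.466 T
T = 87954 / 1309.466 = 67.17 °C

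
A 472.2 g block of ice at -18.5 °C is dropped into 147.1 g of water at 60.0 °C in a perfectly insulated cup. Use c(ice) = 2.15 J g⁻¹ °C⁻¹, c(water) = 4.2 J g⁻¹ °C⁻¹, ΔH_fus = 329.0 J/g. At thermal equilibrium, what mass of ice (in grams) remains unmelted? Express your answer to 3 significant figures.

Heat to warm all ice to 0 °C: 472.2×2.15×18.5 = 18782 J
Heat released by water cooling to 0 °C: 147.1×4.2×60.0 = 37069 J
37069 J < 18782 + 472.2×329.0 = 174135.8 J, so not all ice melts; final T = 0 °C.
Heat left for melting: 37069 − 18782 = 18287 J
Mass melted = 18287 / 329.0 = 55.58 g
Ice remaining = 472.2 − 55.58 = 416.62 g

m_ice remaining = 417 g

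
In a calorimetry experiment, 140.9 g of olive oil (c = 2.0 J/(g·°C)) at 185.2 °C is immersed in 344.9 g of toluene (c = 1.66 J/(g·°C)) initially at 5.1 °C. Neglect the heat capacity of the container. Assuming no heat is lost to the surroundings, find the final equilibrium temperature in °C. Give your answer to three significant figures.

Heat lost by olive oil = heat gained by toluene.
(140.9)(2.0)(185.2 − T) = (344.9)(1.66)(T − 5.1)
281.8 (185.2 − T) = 572.534 (T − 5.1)
52189 − 281.8 T = 572.534 T − 2919.9
55108.9 = 854.334 T
T = 64.51 °C

T_f = 64.5 °C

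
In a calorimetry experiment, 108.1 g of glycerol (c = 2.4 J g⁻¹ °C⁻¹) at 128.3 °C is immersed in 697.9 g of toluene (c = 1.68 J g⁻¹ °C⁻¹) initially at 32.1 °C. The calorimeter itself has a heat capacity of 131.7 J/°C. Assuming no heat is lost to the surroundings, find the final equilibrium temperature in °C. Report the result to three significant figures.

Heat lost by glycerol = heat gained by toluene + calorimeter.
(108.1)(2.4)(128.3 − T) = [(697.9)(1.68) + 131.7](T − 32.1)
259.44 (128.3 − T) = 1304.172 (T − 32.1)
33286 − 259.44 T = 1304.172 T − 41864
75150 = 1563.612 T
T = 48.06 °C

T_f = 48.1 °C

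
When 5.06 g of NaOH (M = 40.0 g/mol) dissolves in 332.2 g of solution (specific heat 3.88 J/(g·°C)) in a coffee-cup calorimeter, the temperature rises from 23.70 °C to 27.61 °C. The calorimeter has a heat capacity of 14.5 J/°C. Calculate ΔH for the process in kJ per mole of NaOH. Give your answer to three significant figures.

ΔH = -40.3 kJ/mol

|ΔT| = |27.61 − 23.70| = 3.91 °C
|q_surr| = (332.2 × 3.88 + 14.5) × 3.91 = 1303.436 × 3.91 = 5096 J
n(NaOH) = 5.06 / 40.0 = 0.1265 mol
Temperature rose, so q_rxn = −|q_surr| = -5.096 kJ
ΔH = q_rxn / n = -40.28 kJ/mol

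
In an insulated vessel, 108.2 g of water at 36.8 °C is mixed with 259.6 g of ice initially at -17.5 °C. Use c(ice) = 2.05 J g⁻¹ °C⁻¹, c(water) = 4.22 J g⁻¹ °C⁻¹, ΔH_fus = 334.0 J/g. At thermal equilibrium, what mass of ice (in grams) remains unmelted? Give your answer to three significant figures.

Heat to warm all ice to 0 °C: 259.6×2.05×17.5 = 9313.2 J
Heat released by water cooling to 0 °C: 108.2×4.22×36.8 = 16803 J
16803 J < 9313.2 + 259.6×334.0 = 96019.6 J, so not all ice melts; final T = 0 °C.
Heat left for melting: 16803 − 9313.2 = 7489.8 J
Mass melted = 7489.8 / 334.0 = 22.42 g
Ice remaining = 259.6 − 22.42 = 237.18 g

m_ice remaining = 237 g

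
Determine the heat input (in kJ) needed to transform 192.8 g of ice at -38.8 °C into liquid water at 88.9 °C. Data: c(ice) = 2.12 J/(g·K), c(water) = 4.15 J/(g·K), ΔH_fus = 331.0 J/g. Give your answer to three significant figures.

q1 (heat ice -38.8→0.0 °C): 192.8 × 2.12 × 38.8 = 15859 J
q2 (melt at 0 °C): 192.8 × 331.0 = 63817 J
q3 (heat water 0.0→88.9 °C): 192.8 × 4.15 × 88.9 = 71131 J
Total: 15859 + 63817 + 71131 = 150807 J = 151 kJ

q = 151 kJ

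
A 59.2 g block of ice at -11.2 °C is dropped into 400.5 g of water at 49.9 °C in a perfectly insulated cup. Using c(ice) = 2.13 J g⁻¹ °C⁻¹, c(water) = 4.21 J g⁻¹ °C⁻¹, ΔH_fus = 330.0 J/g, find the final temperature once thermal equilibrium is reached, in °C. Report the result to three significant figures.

T_f = 32.6 °C

Heat to bring ice to 0 °C and melt it: q₁ = 59.2×2.13×11.2 + 59.2×330.0 = 20948 J
Heat the water can supply cooling to 0 °C: 400.5×4.21×49.9 = 84136.6 J > q₁, so all ice melts.
Energy balance: 400.5×4.21×(49.9 − T) = 20948 + 59.2×4.21×(T − 0)
1686.105(49.9 − T) = 20948 + 249.232 T
84136.6 − 20948 = 1935.337 T
T = 63188.6 / 1935.337 = 32.6499 °C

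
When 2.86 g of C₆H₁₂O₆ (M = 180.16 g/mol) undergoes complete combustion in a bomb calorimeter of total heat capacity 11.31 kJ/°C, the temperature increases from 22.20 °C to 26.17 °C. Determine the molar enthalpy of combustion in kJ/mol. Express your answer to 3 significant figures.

ΔT = 26.17 − 22.20 = 3.97 °C
q_cal = C_cal × ΔT = 11.31 × 3.97 = 44.9007 kJ
n = 2.86 / 180.16 = 0.01587 mol
q_rxn = −q_cal = -44.9007 kJ
ΔH = -44.9007 / 0.01587 = -2829 kJ/mol

ΔH = -2830 kJ/mol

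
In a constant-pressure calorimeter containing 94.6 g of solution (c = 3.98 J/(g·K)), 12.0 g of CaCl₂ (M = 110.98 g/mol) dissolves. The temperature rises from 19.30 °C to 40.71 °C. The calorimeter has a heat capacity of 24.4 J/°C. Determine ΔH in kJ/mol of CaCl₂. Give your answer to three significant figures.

|ΔT| = |40.71 − 19.30| = 21.41 °C
|q_surr| = (94.6 × 3.98 + 24.4) × 21.41 = 400.908 × 21.41 = 8583 J
n(CaCl₂) = 12.0 / 110.98 = 0.1081 mol
Temperature rose, so q_rxn = −|q_surr| = -8.583 kJ
ΔH = q_rxn / n = -79.40 kJ/mol

ΔH = -79.4 kJ/mol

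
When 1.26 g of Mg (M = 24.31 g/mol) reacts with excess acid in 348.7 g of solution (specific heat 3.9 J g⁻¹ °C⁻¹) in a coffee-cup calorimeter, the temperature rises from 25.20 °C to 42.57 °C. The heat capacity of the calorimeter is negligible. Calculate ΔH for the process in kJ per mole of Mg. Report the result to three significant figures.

ΔH = -456 kJ/mol

|ΔT| = |42.57 − 25.20| = 17.37 °C
|q_surr| = (348.7 × 3.9) × 17.37 = 1359.93 × 17.37 = 23620 J
n(Mg) = 1.26 / 24.31 = 0.05183 mol
Temperature rose, so q_rxn = −|q_surr| = -23.62 kJ
ΔH = q_rxn / n = -455.7 kJ/mol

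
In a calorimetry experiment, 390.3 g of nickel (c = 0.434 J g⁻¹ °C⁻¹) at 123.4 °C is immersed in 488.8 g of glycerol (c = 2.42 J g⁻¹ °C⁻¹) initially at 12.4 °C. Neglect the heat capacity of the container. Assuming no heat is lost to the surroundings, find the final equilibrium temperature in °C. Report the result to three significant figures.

T_f = 26.3 °C

Heat lost by nickel = heat gained by glycerol.
(390.3)(0.434)(123.4 − T) = (488.8)(2.42)(T − 12.4)
169.3902 (123.4 − T) = 1182.896 (T − 12.4)
20903 − 169.3902 T = 1182.896 T − 14668
35571 = 1352.2862 T
T = 26.30 °C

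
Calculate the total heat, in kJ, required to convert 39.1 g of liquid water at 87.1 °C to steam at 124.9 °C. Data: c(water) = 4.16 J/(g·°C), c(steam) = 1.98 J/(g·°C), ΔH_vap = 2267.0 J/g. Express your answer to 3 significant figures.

q1 (heat water 87.1→100.0 °C): 39.1 × 4.16 × 12.9 = 2098 J
q2 (vaporize at 100 °C): 39.1 × 2267.0 = 88640 J
q3 (heat steam 100.0→124.9 °C): 39.1 × 1.98 × 24.9 = 1928 J
Total: 2098 + 88640 + 1928 = 92666 J = 92.7 kJ

q = 92.7 kJ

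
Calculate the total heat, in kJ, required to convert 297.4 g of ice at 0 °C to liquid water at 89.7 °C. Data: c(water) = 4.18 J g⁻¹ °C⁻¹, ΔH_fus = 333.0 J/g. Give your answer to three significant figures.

q1 (melt at 0 °C): 297.4 × 333.0 = 99034 J
q2 (heat water 0.0→89.7 °C): 297.4 × 4.18 × 89.7 = 111509 J
Total: 99034 + 111509 = 210543 J = 211 kJ

q = 211 kJ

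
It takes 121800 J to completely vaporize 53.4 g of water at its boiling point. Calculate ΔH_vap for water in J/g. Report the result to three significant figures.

ΔH_vap = 2280 J/g

ΔH_vap = q / m = 121800 / 53.4 = 2280 J/g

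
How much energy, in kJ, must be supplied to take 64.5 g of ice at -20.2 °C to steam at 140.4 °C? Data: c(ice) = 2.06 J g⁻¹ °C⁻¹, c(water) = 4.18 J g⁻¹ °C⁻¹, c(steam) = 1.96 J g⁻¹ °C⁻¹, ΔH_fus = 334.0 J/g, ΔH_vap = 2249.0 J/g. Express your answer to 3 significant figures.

q = 201 kJ

q1 (heat ice -20.2→0.0 °C): 64.5 × 2.06 × 20.2 = 2684 J
q2 (melt at 0 °C): 64.5 × 334.0 = 21543 J
q3 (heat water 0.0→100.0 °C): 64.5 × 4.18 × 100.0 = 26961 J
q4 (vaporize at 100 °C): 64.5 × 2249.0 = 145061 J
q5 (heat steam 100.0→140.4 °C): 64.5 × 1.96 × 40.4 = 5107 J
Total: 2684 + 21543 + 26961 + 145061 + 5107 = 201356 J = 201 kJ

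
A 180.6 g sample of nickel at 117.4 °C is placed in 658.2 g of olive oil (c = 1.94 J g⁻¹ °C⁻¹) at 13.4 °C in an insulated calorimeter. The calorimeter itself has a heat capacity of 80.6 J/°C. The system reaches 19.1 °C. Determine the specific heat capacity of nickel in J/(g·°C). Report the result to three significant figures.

c = 0.436 J/(g·°C)

q_gained = (658.2 × 1.94 + 80.6) × (19.1 − 13.4) = 7738 J
q_lost = 180.6 × c × (117.4 − 19.1) = 17752.98 c
Set equal: c = 7738 / 17752.98 = 0.436 J/(g·°C)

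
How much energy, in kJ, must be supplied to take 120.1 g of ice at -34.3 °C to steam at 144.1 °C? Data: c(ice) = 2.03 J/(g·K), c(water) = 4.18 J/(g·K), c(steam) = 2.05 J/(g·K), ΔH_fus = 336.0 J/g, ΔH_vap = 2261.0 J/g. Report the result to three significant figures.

q1 (heat ice -34.3→0.0 °C): 120.1 × 2.03 × 34.3 = 8362 J
q2 (melt at 0 °C): 120.1 × 336.0 = 40354 J
q3 (heat water 0.0→100.0 °C): 120.1 × 4.18 × 100.0 = 50202 J
q4 (vaporize at 100 °C): 120.1 × 2261.0 = 271546 J
q5 (heat steam 100.0→144.1 °C): 120.1 × 2.05 × 44.1 = 10858 J
Total: 8362 + 40354 + 50202 + 271546 + 10858 = 381322 J = 381 kJ

q = 381 kJ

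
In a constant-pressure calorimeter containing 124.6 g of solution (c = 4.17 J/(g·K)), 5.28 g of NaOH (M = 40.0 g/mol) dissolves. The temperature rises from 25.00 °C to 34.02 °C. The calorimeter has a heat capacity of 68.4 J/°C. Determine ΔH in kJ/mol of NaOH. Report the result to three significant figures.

|ΔT| = |34.02 − 25.00| = 9.02 °C
|q_surr| = (124.6 × 4.17 + 68.4) × 9.02 = 587.982 × 9.02 = 5304 J
n(NaOH) = 5.28 / 40.0 = 0.1320 mol
Temperature rose, so q_rxn = −|q_surr| = -5.304 kJ
ΔH = q_rxn / n = -40.18 kJ/mol

ΔH = -40.2 kJ/mol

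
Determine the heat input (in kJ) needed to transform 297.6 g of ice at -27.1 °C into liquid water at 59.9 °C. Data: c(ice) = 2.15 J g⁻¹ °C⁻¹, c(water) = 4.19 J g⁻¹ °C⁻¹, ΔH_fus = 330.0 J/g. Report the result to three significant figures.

q = 190 kJ

q1 (heat ice -27.1→0.0 °C): 297.6 × 2.15 × 27.1 = 17340 J
q2 (melt at 0 °C): 297.6 × 330.0 = 98208 J
q3 (heat water 0.0→59.9 °C): 297.6 × 4.19 × 59.9 = 74692 J
Total: 17340 + 98208 + 74692 = 190240 J = 190 kJ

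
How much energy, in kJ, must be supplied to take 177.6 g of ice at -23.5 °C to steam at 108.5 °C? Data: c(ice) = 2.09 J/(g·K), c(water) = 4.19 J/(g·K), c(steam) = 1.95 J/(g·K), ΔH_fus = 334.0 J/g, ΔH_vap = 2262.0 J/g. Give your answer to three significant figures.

q1 (heat ice -23.5→0.0 °C): 177.6 × 2.09 × 23.5 = 8723 J
q2 (melt at 0 °C): 177.6 × 334.0 = 59318 J
q3 (heat water 0.0→100.0 °C): 177.6 × 4.19 × 100.0 = 74414 J
q4 (vaporize at 100 °C): 177.6 × 2262.0 = 401731 J
q5 (heat steam 100.0→108.5 °C): 177.6 × 1.95 × 8.5 = 2944 J
Total: 8723 + 59318 + 74414 + 401731 + 2944 = 547130 J = 547 kJ

q = 547 kJ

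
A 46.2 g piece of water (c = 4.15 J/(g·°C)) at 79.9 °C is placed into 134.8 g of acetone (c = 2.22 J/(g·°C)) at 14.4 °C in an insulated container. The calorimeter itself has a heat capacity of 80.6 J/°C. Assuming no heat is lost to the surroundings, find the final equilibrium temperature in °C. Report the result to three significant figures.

Heat lost by water = heat gained by acetone + calorimeter.
(46.2)(4.15)(79.9 − T) = [(134.8)(2.22) + 80.6](T − 14.4)
191.73 (79.9 − T) = 379.856 (T − 14.4)
15319 − 191.73 T = 379.856 T − 5469.9
20788.9 = 571.586 T
T = 36.37 °C

T_f = 36.4 °C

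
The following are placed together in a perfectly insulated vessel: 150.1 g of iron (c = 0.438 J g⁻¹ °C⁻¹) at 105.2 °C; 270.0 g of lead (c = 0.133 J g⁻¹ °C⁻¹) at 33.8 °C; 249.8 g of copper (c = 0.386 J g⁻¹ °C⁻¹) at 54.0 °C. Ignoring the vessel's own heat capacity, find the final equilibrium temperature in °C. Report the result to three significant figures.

T_f = 67.3 °C

Σ mᵢcᵢ(T − Tᵢ) = 0  ⇒  T = Σ mᵢcᵢTᵢ / Σ mᵢcᵢ
Σ mᵢcᵢ = 150.1×0.438 + 270.0×0.133 + 249.8×0.386 = 198.0766
Σ mᵢcᵢTᵢ = 65.7438×105.2 + 35.91×33.8 + 96.4228×54.0 = 13337
T = 13337 / 198.0766 = 67.33 °C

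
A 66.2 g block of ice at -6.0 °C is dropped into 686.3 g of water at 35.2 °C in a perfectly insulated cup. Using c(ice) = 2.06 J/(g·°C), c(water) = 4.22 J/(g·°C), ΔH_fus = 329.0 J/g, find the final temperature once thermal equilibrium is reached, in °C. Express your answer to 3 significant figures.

T_f = 25.0 °C

Heat to bring ice to 0 °C and melt it: q₁ = 66.2×2.06×6.0 + 66.2×329.0 = 22598 J
Heat the water can supply cooling to 0 °C: 686.3×4.22×35.2 = 101946 J > q₁, so all ice melts.
Energy balance: 686.3×4.22×(35.2 − T) = 22598 + 66.2×4.22×(T − 0)
2896.186(35.2 − T) = 22598 + 279.364 T
101946 − 22598 = 3175.550 T
T = 79348 / 3175.550 = 24.99 °C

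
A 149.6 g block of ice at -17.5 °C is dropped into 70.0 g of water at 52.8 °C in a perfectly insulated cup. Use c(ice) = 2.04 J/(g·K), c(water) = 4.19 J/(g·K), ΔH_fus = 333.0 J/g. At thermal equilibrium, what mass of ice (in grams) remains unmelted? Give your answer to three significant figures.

m_ice remaining = 119 g

Heat to warm all ice to 0 °C: 149.6×2.04×17.5 = 5340.7 J
Heat released by water cooling to 0 °C: 70.0×4.19×52.8 = 15486 J
15486 J < 5340.7 + 149.6×333.0 = 55157.5 J, so not all ice melts; final T = 0 °C.
Heat left for melting: 15486 − 5340.7 = 10145.3 J
Mass melted = 10145.3 / 333.0 = 30.47 g
Ice remaining = 149.6 − 30.47 = 119.13 g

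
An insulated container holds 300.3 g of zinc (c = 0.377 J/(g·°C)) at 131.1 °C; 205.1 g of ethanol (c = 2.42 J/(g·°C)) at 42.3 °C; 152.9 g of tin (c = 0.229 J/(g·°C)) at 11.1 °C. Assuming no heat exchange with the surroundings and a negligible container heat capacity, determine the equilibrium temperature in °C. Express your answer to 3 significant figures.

Σ mᵢcᵢ(T − Tᵢ) = 0  ⇒  T = Σ mᵢcᵢTᵢ / Σ mᵢcᵢ
Σ mᵢcᵢ = 300.3×0.377 + 205.1×2.42 + 152.9×0.229 = 644.5692
Σ mᵢcᵢTᵢ = 113.2131×131.1 + 496.342×42.3 + 35.0141×11.1 = 36226
T = 36226 / 644.5692 = 56.20 °C

T_f = 56.2 °C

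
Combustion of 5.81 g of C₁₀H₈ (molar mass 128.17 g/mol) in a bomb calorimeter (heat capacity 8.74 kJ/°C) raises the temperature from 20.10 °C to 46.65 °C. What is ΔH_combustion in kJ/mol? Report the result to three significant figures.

ΔH = -5120 kJ/mol

ΔT = 46.65 − 20.10 = 26.55 °C
q_cal = C_cal × ΔT = 8.74 × 26.55 = 232.047 kJ
n = 5.81 / 128.17 = 0.04533 mol
q_rxn = −q_cal = -232.047 kJ
ΔH = -232.047 / 0.04533 = -5119 kJ/mol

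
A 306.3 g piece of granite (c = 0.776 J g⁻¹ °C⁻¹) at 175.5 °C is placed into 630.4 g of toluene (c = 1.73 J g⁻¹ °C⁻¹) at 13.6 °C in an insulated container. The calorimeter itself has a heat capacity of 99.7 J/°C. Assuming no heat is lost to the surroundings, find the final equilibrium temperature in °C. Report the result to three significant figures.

T_f = 40.5 °C

Heat lost by granite = heat gained by toluene + calorimeter.
(306.3)(0.776)(175.5 − T) = [(630.4)(1.73) + 99.7](T − 13.6)
237.6888 (175.5 − T) = 1190.292 (T − 13.6)
41714 − 237.6888 T = 1190.292 T − 16188
57902 = 1427.9808 T
T = 40.548 °C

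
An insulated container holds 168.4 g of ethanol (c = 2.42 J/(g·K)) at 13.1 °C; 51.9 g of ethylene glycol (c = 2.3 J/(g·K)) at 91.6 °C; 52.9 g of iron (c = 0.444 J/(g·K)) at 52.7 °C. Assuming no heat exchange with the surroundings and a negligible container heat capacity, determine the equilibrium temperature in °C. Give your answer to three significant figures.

Σ mᵢcᵢ(T − Tᵢ) = 0  ⇒  T = Σ mᵢcᵢTᵢ / Σ mᵢcᵢ
Σ mᵢcᵢ = 168.4×2.42 + 51.9×2.3 + 52.9×0.444 = 550.3856
Σ mᵢcᵢTᵢ = 407.528×13.1 + 119.37×91.6 + 23.4876×52.7 = 17511
T = 17511 / 550.3856 = 31.82 °C

T_f = 31.8 °C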